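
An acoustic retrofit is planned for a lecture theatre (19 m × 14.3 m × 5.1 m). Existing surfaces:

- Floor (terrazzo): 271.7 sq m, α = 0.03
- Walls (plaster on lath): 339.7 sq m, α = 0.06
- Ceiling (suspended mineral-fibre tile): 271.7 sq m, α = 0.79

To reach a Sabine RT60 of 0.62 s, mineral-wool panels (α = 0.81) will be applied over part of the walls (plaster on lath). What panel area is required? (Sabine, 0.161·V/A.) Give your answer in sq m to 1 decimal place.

Equivalent absorption area: A₁ = 271.7*0.03 + 339.7*0.06 + 271.7*0.79 = 243.176 sq m.
V = 1385.67 m³. Target absorption A₂ = 0.161 × 1385.67 / 0.62 = 359.827 sabins.
ΔA needed = 359.827 − 243.176 = 116.651 sabins.
Each sq m of panel replacing the walls (plaster on lath) adds (0.81 − 0.06) = 0.75 sabins.
Panel area = 116.651 / 0.75 = 155.5 sq m.

155.5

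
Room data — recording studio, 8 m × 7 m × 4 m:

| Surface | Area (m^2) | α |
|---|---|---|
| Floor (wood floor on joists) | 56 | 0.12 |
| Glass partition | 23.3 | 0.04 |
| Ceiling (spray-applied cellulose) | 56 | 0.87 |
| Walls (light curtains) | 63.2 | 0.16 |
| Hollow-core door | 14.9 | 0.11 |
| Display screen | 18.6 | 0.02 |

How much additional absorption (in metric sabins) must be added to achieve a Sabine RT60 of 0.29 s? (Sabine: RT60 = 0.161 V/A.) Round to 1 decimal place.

55.9 sabins

Equivalent absorption area: A₁ = 56*0.12 + 23.3*0.04 + 56*0.87 + 63.2*0.16 + 14.9*0.11 + 18.6*0.02 = 68.495 m^2.
V = 224 m³. Required absorption A₂ = 0.161 × 224 / 0.29 = 124.359 sabins.
ΔA = A₂ − A₁ = 124.359 − 68.495 = 55.9 sabins.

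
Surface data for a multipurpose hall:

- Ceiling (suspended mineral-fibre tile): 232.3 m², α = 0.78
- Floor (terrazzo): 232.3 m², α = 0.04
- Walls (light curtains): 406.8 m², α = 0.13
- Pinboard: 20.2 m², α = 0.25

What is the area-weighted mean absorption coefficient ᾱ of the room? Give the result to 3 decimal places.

Total surface area S = 891.6 m².
A = 232.3·0.78 + 232.3·0.04 + 406.8·0.13 + 20.2·0.25 = 248.420 sabins.
ᾱ = 248.420 / 891.6 = 0.279.

0.279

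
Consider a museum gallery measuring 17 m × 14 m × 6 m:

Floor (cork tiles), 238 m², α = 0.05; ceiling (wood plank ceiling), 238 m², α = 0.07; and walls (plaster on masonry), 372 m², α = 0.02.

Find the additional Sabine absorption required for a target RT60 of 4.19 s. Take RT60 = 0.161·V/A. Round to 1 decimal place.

Total absorption A₁ = 238×0.05 + 238×0.07 + 372×0.02
  = 11.900 + 16.660 + 7.440 = 36.000 m² sabins.
V = 1428 m³. Required absorption A₂ = 0.161 × 1428 / 4.19 = 54.871 sabins.
Shortfall: 54.871 − 36.000 = 18.9 sabins.

18.9 sabins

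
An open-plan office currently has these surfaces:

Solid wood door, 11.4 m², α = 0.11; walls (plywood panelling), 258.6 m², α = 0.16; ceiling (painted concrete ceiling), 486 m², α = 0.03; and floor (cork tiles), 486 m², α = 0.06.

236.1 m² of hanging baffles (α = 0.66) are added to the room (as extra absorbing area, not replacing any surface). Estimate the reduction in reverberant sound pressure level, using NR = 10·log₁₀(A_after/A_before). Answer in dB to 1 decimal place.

Summing Sᵢαᵢ: 1.254 + 41.376 + 14.580 + 29.160 → A_before = 86.370 sabins.
Added absorption = 236.1 × 0.66 = 155.826 sabins.
A_after = 86.370 + 155.826 = 242.196 sabins.
NR = 10·log₁₀(242.196/86.370) = 4.5 dB.

4.5 dB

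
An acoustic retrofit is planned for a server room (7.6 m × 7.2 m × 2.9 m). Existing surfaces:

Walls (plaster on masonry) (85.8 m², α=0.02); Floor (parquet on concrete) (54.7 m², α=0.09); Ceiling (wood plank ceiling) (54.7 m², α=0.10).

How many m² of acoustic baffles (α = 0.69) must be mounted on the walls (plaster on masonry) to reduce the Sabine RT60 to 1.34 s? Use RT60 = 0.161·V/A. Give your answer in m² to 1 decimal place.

Summing Sᵢαᵢ: 1.716 + 4.923 + 5.470 → A₁ = 12.109 sabins.
V = 158.688 m³. Target absorption A₂ = 0.161 × 158.688 / 1.34 = 19.066 sabins.
Absorption to add: 19.066 − 12.109 = 6.957 sabins.
Net gain per m²: Δα = 0.69 − 0.02 = 0.67.
Panel area = 6.957 / 0.67 = 10.4 m².

10.4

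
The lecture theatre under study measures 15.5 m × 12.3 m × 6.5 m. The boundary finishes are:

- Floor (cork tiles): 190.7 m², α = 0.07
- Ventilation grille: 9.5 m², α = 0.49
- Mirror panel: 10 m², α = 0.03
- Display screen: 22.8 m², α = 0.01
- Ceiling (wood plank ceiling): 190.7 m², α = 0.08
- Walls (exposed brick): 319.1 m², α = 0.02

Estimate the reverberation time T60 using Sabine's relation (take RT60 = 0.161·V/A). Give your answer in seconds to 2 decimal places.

A = Σ Sᵢαᵢ = 190.7×0.07 + 9.5×0.49 + 10×0.03 + 22.8×0.01 + 190.7×0.08 + 319.1×0.02 = 40.170 sabins.
V = 15.5·12.3·6.5 = 1239.225 m³.
Sabine: RT60 = 0.161 × 1239.225 / 40.170 = 4.97 s.

4.97 sec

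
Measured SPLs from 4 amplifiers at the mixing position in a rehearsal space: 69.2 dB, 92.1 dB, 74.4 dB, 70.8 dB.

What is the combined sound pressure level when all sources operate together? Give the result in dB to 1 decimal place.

Converting to relative power and adding: 10^(69.2/10) + 10^(92.1/10) + 10^(74.4/10) + 10^(70.8/10) = 1.67e+09.
Combined level = 10 log₁₀(1.67e+09) = 92.2 dB.

92.2 dB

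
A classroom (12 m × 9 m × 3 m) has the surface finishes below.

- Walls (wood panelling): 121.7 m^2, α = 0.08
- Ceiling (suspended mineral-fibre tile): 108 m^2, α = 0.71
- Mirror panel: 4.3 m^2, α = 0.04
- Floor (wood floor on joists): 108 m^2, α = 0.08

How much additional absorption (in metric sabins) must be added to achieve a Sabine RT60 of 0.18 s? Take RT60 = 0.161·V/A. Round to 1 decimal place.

A₁ = Σ Sᵢαᵢ = 121.7·0.08 + 108·0.71 + 4.3·0.04 + 108·0.08 = 95.228 sabins.
For T = 0.18 s, need A₂ = 0.161·V/T = 0.161·324/0.18 = 289.800 sabins.
Additional absorption ΔA = 289.800 − 95.228 = 194.6 sabins.

194.6 sabins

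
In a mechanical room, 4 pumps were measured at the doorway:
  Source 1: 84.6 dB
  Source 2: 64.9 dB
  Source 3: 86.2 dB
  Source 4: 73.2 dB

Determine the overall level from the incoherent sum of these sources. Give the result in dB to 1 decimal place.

88.6 dB

Converting to relative power and adding: 10^(84.6/10) + 10^(64.9/10) + 10^(86.2/10) + 10^(73.2/10) = 7.293e+08.
Combined level = 10 log₁₀(7.293e+08) = 88.6 dB.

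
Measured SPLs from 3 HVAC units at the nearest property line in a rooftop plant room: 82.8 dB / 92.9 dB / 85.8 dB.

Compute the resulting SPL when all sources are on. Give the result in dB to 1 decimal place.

Sum in the linear (power) domain: Σ 10^(Lᵢ/10) = 10^(82.8/10) + 10^(92.9/10) + 10^(85.8/10) = 2.521e+09.
Combined level = 10 log₁₀(2.521e+09) = 94.0 dB.

94.0 dB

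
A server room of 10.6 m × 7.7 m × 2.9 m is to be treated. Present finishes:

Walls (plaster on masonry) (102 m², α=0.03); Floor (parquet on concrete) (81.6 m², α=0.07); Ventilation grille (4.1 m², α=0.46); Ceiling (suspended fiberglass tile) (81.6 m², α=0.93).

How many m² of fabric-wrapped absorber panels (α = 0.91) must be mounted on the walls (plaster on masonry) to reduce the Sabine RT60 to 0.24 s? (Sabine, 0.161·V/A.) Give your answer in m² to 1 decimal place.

A₁ = Σ Sᵢαᵢ = 102×0.03 + 81.6×0.07 + 4.1×0.46 + 81.6×0.93 = 86.546 sabins.
Required A₂ = 0.161·236.698/0.24 = 158.785 sabins.
Absorption to add: 158.785 − 86.546 = 72.239 sabins.
Each m² of panel replacing the walls (plaster on masonry) adds (0.91 − 0.03) = 0.88 sabins.
Panel area = 72.239 / 0.88 = 82.1 m².

82.1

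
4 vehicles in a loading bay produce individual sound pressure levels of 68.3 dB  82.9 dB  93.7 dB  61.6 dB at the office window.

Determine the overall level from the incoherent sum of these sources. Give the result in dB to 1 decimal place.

94.1 dB

Sum in the linear (power) domain: Σ 10^(Lᵢ/10) = 10^(68.3/10) + 10^(82.9/10) + 10^(93.7/10) + 10^(61.6/10) = 2.547e+09.
Back to dB: 10·log₁₀ Σ = 94.1 dB.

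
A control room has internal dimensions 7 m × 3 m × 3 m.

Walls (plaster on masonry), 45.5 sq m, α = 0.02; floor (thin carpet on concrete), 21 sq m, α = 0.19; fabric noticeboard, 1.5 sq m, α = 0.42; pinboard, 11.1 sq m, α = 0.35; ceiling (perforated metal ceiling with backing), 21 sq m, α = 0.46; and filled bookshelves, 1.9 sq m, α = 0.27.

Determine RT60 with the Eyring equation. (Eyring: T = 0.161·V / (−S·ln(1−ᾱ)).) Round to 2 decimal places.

S = Σ Sᵢ = 102.0 sq m.
Σ(Sᵢαᵢ) = 45.5×0.02 + 21×0.19 + 1.5×0.42 + 11.1×0.35 + 21×0.46 + 1.9×0.27 = 19.588.
Mean coefficient ᾱ = A/S = 0.1920.
−S·ln(1−ᾱ) = −102.0 × ln(1 − 0.1920) = 21.746.
V = 7 × 3 × 3 = 63 m³.
RT60 = 0.161 × 63 / 21.746 = 0.47 s.

0.47 seconds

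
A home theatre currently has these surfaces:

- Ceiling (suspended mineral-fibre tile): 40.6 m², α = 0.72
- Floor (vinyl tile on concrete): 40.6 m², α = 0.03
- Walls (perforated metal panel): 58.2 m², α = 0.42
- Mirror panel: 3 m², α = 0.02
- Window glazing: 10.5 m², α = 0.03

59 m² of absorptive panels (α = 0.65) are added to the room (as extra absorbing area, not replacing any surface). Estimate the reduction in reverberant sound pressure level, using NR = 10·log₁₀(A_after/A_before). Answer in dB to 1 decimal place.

2.3 dB

Total absorption A_before = 40.6·0.72 + 40.6·0.03 + 58.2·0.42 + 3·0.02 + 10.5·0.03
  = 29.232 + 1.218 + 24.444 + 0.060 + 0.315 = 55.269 m² sabins.
Added absorption = 59 × 0.65 = 38.350 sabins.
New total A_after = 93.619 sabins.
Reduction = 10 log₁₀(A_after/A_before) = 10 log₁₀(1.6939) = 2.3 dB.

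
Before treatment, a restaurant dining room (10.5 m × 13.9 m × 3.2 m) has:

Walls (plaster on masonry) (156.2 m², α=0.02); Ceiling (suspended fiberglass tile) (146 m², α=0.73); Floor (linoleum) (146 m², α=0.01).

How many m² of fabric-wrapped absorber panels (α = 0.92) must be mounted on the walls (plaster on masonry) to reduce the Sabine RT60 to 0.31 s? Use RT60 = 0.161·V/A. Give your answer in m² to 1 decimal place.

146.0

Equivalent absorption area: A₁ = 156.2·0.02 + 146·0.73 + 146·0.01 = 111.164 m².
V = 467.04 m³. Target absorption A₂ = 0.161 × 467.04 / 0.31 = 242.559 sabins.
ΔA needed = 242.559 − 111.164 = 131.395 sabins.
Net gain per m²: Δα = 0.92 − 0.02 = 0.90.
Area = ΔA/Δα = 131.395/0.90 = 146.0 m².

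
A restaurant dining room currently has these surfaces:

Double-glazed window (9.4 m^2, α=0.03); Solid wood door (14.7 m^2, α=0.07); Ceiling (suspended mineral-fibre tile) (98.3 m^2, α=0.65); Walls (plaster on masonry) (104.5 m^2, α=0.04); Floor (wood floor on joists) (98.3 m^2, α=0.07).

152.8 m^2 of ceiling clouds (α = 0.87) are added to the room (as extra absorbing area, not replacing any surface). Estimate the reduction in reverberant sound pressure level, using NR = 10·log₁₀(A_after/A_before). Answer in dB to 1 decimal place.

4.4 dB

Summing Sᵢαᵢ: 0.282 + 1.029 + 63.895 + 4.180 + 6.881 → A_before = 76.267 sabins.
Added absorption = 152.8 × 0.87 = 132.936 sabins.
New total A_after = 209.203 sabins.
Reduction = 10 log₁₀(A_after/A_before) = 10 log₁₀(2.7430) = 4.4 dB.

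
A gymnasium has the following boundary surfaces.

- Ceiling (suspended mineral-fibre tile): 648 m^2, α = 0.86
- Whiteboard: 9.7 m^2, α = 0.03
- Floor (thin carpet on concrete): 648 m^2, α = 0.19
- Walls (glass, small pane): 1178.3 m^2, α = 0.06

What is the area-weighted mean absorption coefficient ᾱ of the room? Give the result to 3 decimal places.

0.302

S = Σ Sᵢ = 648 + 9.7 + 648 + 1178.3 = 2484.0 m^2.
Weighted sum Σ Sα = 751.389.
ᾱ = A/S = 0.302.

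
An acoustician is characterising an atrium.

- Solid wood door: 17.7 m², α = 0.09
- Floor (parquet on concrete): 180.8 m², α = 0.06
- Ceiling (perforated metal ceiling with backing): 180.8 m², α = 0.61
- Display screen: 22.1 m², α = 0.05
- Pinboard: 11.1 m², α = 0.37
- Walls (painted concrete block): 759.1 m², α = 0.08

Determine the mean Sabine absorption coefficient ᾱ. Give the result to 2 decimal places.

0.16

S = Σ Sᵢ = 17.7 + 180.8 + 180.8 + 22.1 + 11.1 + 759.1 = 1171.6 m².
Weighted sum Σ Sα = 188.669.
ᾱ = 188.669 / 1171.6 = 0.16.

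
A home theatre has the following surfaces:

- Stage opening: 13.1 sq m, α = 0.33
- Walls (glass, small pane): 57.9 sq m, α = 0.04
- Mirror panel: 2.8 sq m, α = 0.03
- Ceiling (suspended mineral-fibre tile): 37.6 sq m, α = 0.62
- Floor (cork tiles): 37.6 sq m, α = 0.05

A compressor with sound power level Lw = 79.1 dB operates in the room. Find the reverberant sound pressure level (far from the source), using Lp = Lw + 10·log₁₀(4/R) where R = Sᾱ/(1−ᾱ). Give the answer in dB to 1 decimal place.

A = 31.915 sabins; S = 149.0 sq m.
ᾱ = 0.2142, so room constant R = A/(1−ᾱ) = 40.615 sq m.
Lp = 79.1 + 10·log₁₀(4/40.615) = 79.1 + (-10.07) = 69.0 dB.

69.0 dB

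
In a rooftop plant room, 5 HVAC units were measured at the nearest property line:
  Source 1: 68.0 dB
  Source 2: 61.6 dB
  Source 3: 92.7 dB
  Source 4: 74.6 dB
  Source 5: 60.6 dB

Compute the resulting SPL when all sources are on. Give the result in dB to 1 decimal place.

92.8 dB

Σ 10^(Lᵢ/10) = 1.9e+09.
Back to dB: 10·log₁₀ Σ = 92.8 dB.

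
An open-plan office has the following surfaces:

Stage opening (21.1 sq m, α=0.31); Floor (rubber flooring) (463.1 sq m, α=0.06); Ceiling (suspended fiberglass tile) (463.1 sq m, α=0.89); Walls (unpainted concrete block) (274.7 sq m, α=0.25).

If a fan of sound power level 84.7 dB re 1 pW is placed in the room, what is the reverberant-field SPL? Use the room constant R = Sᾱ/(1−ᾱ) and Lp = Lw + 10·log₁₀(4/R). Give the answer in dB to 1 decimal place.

61.2 dB

Σ(Sᵢαᵢ) = 21.1×0.31 + 463.1×0.06 + 463.1×0.89 + 274.7×0.25 = 515.161; total area S = 1222.0 sq m.
ᾱ = 0.4216, so room constant R = A/(1−ᾱ) = 890.666 sq m.
Lp = Lw + 10 log₁₀(4/R) = 84.7 -23.48 = 61.2 dB.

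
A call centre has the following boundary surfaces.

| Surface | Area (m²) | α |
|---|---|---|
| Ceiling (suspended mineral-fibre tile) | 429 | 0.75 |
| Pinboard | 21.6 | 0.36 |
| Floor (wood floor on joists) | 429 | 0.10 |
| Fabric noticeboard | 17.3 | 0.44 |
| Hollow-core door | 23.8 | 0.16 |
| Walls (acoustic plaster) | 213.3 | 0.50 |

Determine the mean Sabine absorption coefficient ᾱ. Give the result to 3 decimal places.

Total surface area S = 1134.0 m².
Σ(Sᵢαᵢ) = 429·0.75 + 21.6·0.36 + 429·0.10 + 17.3·0.44 + 23.8·0.16 + 213.3·0.50 = 490.496.
ᾱ = A/S = 0.433.

0.433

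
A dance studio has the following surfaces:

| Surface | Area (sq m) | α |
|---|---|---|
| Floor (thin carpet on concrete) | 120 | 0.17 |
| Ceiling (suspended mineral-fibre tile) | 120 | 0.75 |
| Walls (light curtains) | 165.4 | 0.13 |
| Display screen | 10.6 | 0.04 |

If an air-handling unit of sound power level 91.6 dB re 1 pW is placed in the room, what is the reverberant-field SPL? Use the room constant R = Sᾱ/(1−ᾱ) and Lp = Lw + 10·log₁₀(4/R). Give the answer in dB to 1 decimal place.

74.7 dB

A = 132.326 sabins; S = 416.0 sq m.
ᾱ = 0.3181, so room constant R = A/(1−ᾱ) = 194.055 sq m.
Lp = Lw + 10 log₁₀(4/R) = 91.6 -16.86 = 74.7 dB.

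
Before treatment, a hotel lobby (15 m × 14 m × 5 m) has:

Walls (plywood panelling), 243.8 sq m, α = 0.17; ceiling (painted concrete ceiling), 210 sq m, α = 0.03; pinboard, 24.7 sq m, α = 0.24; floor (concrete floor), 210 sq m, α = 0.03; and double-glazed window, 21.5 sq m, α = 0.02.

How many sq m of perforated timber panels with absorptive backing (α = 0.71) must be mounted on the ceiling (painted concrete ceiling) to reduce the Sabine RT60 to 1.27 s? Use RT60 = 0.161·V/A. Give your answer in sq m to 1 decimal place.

106.9

Equivalent absorption area: A₁ = 243.8×0.17 + 210×0.03 + 24.7×0.24 + 210×0.03 + 21.5×0.02 = 60.404 sq m.
Required A₂ = 0.161·1050/1.27 = 133.110 sabins.
ΔA needed = 133.110 − 60.404 = 72.706 sabins.
Net gain per sq m: Δα = 0.71 − 0.03 = 0.68.
Area = ΔA/Δα = 72.706/0.68 = 106.9 sq m.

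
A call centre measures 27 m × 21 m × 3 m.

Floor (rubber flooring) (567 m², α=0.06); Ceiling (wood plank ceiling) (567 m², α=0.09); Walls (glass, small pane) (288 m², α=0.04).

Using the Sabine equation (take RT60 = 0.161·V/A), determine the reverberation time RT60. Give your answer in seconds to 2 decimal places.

2.84 seconds

A = Σ Sᵢαᵢ = 567*0.06 + 567*0.09 + 288*0.04 = 96.570 sabins.
Volume V = 27 × 21 × 3 = 1701 m³.
RT60 = 0.161 · V / A = 0.161 × 1701 / 96.570 = 2.84 s.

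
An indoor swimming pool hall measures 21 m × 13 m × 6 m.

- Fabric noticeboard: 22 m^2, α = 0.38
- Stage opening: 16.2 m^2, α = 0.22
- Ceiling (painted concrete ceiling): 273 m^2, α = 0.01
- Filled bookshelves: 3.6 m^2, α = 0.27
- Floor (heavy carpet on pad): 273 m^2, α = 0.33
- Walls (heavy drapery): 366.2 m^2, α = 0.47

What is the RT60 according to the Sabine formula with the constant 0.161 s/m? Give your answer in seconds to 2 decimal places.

0.95 sec

Equivalent absorption area: A = 22×0.38 + 16.2×0.22 + 273×0.01 + 3.6×0.27 + 273×0.33 + 366.2×0.47 = 277.830 m^2.
Volume V = 21 × 13 × 6 = 1638 m³.
RT60 = 0.161 · V / A = 0.161 × 1638 / 277.830 = 0.95 s.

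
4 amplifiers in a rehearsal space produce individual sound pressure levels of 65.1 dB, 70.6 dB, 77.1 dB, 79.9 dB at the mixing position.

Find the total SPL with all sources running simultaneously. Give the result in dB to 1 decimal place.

82.1 dB

Σ 10^(Lᵢ/10) = 1.637e+08.
Combined level = 10 log₁₀(1.637e+08) = 82.1 dB.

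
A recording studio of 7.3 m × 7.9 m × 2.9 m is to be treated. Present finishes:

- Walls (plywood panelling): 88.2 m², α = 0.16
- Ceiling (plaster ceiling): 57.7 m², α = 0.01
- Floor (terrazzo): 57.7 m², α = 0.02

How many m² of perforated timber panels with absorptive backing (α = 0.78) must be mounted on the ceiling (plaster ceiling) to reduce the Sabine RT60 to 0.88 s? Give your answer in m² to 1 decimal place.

19.2

A₁ = Σ Sᵢαᵢ = 88.2*0.16 + 57.7*0.01 + 57.7*0.02 = 15.843 sabins.
Required A₂ = 0.161·167.243/0.88 = 30.598 sabins.
Absorption to add: 30.598 − 15.843 = 14.755 sabins.
Net gain per m²: Δα = 0.78 − 0.01 = 0.77.
Panel area = 14.755 / 0.77 = 19.2 m².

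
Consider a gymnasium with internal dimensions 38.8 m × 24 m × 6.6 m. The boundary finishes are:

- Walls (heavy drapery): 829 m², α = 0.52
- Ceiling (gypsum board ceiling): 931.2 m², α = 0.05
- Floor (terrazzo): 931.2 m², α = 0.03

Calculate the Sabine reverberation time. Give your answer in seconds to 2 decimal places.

1.96 s

Equivalent absorption area: A = 829*0.52 + 931.2*0.05 + 931.2*0.03 = 505.576 m².
Volume V = 38.8 × 24 × 6.6 = 6145.92 m³.
T = 0.161 V/A = 0.161·6145.92/505.576 = 1.96 s.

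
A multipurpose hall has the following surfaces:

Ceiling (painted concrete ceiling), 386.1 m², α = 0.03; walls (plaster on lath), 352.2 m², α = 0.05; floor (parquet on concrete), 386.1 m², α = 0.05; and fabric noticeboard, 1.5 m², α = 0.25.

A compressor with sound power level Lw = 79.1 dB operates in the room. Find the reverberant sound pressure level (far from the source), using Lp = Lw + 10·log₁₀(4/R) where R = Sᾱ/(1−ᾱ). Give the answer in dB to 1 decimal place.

A = 48.873 sabins; S = 1125.9 m².
ᾱ = 0.0434, so room constant R = A/(1−ᾱ) = 51.090 m².
Lp = 79.1 + 10·log₁₀(4/51.090) = 79.1 + (-11.06) = 68.0 dB.

68.0 dB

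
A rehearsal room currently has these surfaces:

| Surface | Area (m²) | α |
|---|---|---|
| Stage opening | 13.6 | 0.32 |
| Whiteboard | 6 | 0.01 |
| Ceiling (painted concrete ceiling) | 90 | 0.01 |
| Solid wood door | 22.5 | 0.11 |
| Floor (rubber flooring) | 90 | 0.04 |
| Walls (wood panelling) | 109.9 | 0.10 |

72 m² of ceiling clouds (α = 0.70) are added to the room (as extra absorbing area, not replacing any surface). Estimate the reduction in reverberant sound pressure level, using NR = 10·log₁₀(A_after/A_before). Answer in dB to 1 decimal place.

Summing Sᵢαᵢ: 4.352 + 0.060 + 0.900 + 2.475 + 3.600 + 10.990 → A_before = 22.377 sabins.
Added absorption = 72 × 0.70 = 50.400 sabins.
New total A_after = 72.777 sabins.
NR = 10·log₁₀(72.777/22.377) = 5.1 dB.

5.1 dB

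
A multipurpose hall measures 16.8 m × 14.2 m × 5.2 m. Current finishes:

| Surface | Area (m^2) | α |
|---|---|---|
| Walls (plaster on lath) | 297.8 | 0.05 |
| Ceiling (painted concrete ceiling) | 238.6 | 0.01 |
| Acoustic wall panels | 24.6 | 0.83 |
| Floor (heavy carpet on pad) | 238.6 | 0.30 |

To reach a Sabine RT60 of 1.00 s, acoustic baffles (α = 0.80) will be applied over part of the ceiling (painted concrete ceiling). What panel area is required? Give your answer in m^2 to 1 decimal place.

114.5

Equivalent absorption area: A₁ = 297.8×0.05 + 238.6×0.01 + 24.6×0.83 + 238.6×0.30 = 109.274 m^2.
Required A₂ = 0.161·1240.512/1.00 = 199.722 sabins.
Absorption to add: 199.722 − 109.274 = 90.448 sabins.
Each m^2 of panel replacing the ceiling (painted concrete ceiling) adds (0.80 − 0.01) = 0.79 sabins.
Area = ΔA/Δα = 90.448/0.79 = 114.5 m^2.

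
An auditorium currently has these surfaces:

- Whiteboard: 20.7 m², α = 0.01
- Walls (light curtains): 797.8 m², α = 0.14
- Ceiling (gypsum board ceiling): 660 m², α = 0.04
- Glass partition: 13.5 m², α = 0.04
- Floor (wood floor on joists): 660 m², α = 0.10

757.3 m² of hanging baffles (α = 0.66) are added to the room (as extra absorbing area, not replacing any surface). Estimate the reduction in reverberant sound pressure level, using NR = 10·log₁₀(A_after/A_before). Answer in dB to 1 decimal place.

Total absorption A_before = 20.7×0.01 + 797.8×0.14 + 660×0.04 + 13.5×0.04 + 660×0.10
  = 0.207 + 111.692 + 26.400 + 0.540 + 66.000 = 204.839 m² sabins.
Added absorption = 757.3 × 0.66 = 499.818 sabins.
New total A_after = 704.657 sabins.
Reduction = 10 log₁₀(A_after/A_before) = 10 log₁₀(3.4401) = 5.4 dB.

5.4 dB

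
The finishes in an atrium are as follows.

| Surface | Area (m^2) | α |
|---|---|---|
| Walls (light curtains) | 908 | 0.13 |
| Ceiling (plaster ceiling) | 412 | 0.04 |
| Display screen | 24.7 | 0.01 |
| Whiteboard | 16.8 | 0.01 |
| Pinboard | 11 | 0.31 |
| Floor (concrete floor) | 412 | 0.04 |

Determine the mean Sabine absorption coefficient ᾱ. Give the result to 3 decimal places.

0.087

Total surface area S = 1784.5 m^2.
Weighted sum Σ Sα = 154.825.
ᾱ = 154.825 / 1784.5 = 0.087.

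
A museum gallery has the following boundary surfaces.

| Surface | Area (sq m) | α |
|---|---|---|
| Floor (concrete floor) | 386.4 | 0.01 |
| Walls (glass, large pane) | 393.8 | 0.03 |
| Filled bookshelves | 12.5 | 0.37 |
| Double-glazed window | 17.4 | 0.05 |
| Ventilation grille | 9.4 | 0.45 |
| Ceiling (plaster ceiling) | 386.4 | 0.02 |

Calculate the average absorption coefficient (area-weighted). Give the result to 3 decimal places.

S = Σ Sᵢ = 386.4 + 393.8 + 12.5 + 17.4 + 9.4 + 386.4 = 1205.9 sq m.
Σ(Sᵢαᵢ) = 386.4·0.01 + 393.8·0.03 + 12.5·0.37 + 17.4·0.05 + 9.4·0.45 + 386.4·0.02 = 33.131.
ᾱ = 33.131 / 1205.9 = 0.027.

0.027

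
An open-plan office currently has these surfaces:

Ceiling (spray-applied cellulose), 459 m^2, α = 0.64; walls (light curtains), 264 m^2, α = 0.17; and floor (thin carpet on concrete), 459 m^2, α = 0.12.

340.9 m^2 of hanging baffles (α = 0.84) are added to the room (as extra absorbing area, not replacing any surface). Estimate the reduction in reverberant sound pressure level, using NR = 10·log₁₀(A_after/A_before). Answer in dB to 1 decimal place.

Summing Sᵢαᵢ: 293.760 + 44.880 + 55.080 → A_before = 393.720 sabins.
Treatment contributes 340.9·0.84 = 286.356 sabins.
A_after = 393.720 + 286.356 = 680.076 sabins.
Reduction = 10 log₁₀(A_after/A_before) = 10 log₁₀(1.7273) = 2.4 dB.

2.4 dB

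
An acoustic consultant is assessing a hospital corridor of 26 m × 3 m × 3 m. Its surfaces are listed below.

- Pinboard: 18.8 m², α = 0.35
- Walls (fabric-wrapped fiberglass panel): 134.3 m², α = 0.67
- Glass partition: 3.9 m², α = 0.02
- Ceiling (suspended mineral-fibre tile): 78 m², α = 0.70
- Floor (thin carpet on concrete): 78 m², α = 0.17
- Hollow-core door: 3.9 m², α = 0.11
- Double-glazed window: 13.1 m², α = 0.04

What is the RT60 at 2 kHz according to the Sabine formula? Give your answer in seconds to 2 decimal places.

Equivalent absorption area: A = 18.8*0.35 + 134.3*0.67 + 3.9*0.02 + 78*0.70 + 78*0.17 + 3.9*0.11 + 13.1*0.04 = 165.452 m².
Volume V = 26 × 3 × 3 = 234 m³.
T = 0.161 V/A = 0.161·234/165.452 = 0.23 s.

0.23 seconds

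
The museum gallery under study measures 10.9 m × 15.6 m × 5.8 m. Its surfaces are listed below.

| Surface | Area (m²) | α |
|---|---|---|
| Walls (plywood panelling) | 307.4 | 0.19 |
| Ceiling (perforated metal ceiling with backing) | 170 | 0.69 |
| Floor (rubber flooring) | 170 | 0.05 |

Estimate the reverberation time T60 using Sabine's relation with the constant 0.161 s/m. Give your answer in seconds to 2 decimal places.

0.86 s

Summing Sᵢαᵢ: 58.406 + 117.300 + 8.500 → A = 184.206 sabins.
V = 10.9·15.6·5.8 = 986.232 m³.
T = 0.161 V/A = 0.161·986.232/184.206 = 0.86 s.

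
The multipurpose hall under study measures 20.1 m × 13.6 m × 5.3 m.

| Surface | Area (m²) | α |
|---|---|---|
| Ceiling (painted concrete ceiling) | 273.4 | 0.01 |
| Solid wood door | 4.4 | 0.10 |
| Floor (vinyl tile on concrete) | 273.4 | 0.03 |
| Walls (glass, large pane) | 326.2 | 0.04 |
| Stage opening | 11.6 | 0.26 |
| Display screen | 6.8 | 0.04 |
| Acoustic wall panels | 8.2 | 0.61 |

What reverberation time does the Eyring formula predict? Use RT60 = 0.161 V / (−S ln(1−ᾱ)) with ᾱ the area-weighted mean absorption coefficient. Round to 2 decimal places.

7.00 sec

S = Σ Sᵢ = 904.0 m².
Σ(Sᵢαᵢ) = 273.4×0.01 + 4.4×0.10 + 273.4×0.03 + 326.2×0.04 + 11.6×0.26 + 6.8×0.04 + 8.2×0.61 = 32.714.
Mean coefficient ᾱ = A/S = 0.0362.
−S·ln(1−ᾱ) = −904.0 × ln(1 − 0.0362) = 33.332.
V = 20.1 × 13.6 × 5.3 = 1448.808 m³.
T = 0.161·V/[−S·ln(1−ᾱ)] = 0.161·1448.808/33.332 = 7.00 s.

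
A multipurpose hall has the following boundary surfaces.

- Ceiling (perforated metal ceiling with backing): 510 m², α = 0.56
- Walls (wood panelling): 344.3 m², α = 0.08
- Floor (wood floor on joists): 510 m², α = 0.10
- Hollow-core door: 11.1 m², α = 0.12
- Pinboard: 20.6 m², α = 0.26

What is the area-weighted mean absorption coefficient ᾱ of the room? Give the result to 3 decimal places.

S = Σ Sᵢ = 510 + 344.3 + 510 + 11.1 + 20.6 = 1396.0 m².
Weighted sum Σ Sα = 370.832.
ᾱ = A/S = 0.266.

0.266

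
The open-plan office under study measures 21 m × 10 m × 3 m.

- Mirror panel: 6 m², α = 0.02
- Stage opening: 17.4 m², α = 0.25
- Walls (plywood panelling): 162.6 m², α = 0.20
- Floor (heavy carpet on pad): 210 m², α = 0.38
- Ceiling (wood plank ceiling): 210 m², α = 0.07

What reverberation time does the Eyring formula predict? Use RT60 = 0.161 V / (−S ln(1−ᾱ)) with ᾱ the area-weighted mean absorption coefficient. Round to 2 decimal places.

S = Σ Sᵢ = 606.0 m².
Σ(Sᵢαᵢ) = 6·0.02 + 17.4·0.25 + 162.6·0.20 + 210·0.38 + 210·0.07 = 131.490.
Mean coefficient ᾱ = A/S = 0.2170.
−S·ln(1−ᾱ) = −606.0 × ln(1 − 0.2170) = 148.241.
V = 21 × 10 × 3 = 630 m³.
T = 0.161·V/[−S·ln(1−ᾱ)] = 0.161·630/148.241 = 0.68 s.

0.68 sec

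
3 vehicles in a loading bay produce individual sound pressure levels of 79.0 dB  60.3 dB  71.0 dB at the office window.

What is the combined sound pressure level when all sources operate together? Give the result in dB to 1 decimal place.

Sum in the linear (power) domain: Σ 10^(Lᵢ/10) = 10^(79.0/10) + 10^(60.3/10) + 10^(71.0/10) = 9.309e+07.
Combined level = 10 log₁₀(9.309e+07) = 79.7 dB.

79.7 dB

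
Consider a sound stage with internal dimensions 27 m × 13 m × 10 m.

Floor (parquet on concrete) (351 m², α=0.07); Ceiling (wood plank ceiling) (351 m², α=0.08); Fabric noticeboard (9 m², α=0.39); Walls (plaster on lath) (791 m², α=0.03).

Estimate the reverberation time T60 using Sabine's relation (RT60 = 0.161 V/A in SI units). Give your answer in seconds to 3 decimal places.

7.074 s

Total absorption A = 351×0.07 + 351×0.08 + 9×0.39 + 791×0.03
  = 24.570 + 28.080 + 3.510 + 23.730 = 79.890 m² sabins.
Room volume: 3510 m³.
RT60 = 0.161 · V / A = 0.161 × 3510 / 79.890 = 7.074 s.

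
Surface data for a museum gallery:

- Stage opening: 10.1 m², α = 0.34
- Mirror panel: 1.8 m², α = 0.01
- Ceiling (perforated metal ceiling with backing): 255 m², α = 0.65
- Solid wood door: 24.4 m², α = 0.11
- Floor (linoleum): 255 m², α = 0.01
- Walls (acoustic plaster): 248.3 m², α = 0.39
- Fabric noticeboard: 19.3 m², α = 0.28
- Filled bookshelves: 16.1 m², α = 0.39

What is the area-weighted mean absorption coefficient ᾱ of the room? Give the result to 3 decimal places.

0.341

S = Σ Sᵢ = 10.1 + 1.8 + 255 + 24.4 + 255 + 248.3 + 19.3 + 16.1 = 830.0 m².
Σ(Sᵢαᵢ) = 10.1×0.34 + 1.8×0.01 + 255×0.65 + 24.4×0.11 + 255×0.01 + 248.3×0.39 + 19.3×0.28 + 16.1×0.39 = 282.956.
ᾱ = A/S = 0.341.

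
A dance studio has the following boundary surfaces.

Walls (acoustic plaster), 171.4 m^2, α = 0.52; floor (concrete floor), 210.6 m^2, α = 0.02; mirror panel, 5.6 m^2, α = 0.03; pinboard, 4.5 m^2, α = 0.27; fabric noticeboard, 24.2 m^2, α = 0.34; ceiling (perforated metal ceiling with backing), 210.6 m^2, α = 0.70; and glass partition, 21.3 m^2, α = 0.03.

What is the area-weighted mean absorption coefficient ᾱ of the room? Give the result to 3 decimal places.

Total surface area S = 648.2 m^2.
Σ(Sᵢαᵢ) = 171.4×0.52 + 210.6×0.02 + 5.6×0.03 + 4.5×0.27 + 24.2×0.34 + 210.6×0.70 + 21.3×0.03 = 251.010.
ᾱ = A/S = 0.387.

0.387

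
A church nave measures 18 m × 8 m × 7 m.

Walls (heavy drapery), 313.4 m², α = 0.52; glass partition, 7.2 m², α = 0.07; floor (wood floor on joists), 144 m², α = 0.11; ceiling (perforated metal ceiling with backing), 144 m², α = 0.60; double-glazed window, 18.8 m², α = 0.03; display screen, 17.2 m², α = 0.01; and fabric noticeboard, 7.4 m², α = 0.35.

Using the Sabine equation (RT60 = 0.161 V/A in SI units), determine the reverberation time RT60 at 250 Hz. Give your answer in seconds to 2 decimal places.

0.60 s

Equivalent absorption area: A = 313.4×0.52 + 7.2×0.07 + 144×0.11 + 144×0.60 + 18.8×0.03 + 17.2×0.01 + 7.4×0.35 = 269.038 m².
Volume V = 18 × 8 × 7 = 1008 m³.
T = 0.161 V/A = 0.161·1008/269.038 = 0.60 s.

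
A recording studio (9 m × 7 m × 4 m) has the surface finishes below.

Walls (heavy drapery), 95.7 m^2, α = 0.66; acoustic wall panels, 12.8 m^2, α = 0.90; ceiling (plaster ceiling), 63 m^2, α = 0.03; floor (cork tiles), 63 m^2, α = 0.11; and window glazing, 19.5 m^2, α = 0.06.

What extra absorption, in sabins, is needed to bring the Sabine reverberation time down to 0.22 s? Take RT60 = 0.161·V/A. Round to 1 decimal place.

99.7 sabins

A₁ = Σ Sᵢαᵢ = 95.7·0.66 + 12.8·0.90 + 63·0.03 + 63·0.11 + 19.5·0.06 = 84.672 sabins.
V = 252 m³. Required absorption A₂ = 0.161 × 252 / 0.22 = 184.418 sabins.
ΔA = A₂ − A₁ = 184.418 − 84.672 = 99.7 sabins.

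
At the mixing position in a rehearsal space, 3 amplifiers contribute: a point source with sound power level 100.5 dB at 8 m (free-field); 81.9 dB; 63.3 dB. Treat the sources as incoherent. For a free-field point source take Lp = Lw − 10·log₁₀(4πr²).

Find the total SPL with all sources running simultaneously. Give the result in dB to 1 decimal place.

Source at 8 m: Lp = 100.5 − 10·log₁₀(4π·8²) = 100.5 − 10·log₁₀(804.248) = 71.4 dB.
Sum in the linear (power) domain: Σ 10^(Lᵢ/10) = 10^(71.4/10) + 10^(81.9/10) + 10^(63.3/10) = 1.708e+08.
Back to dB: 10·log₁₀ Σ = 82.3 dB.

82.3 dB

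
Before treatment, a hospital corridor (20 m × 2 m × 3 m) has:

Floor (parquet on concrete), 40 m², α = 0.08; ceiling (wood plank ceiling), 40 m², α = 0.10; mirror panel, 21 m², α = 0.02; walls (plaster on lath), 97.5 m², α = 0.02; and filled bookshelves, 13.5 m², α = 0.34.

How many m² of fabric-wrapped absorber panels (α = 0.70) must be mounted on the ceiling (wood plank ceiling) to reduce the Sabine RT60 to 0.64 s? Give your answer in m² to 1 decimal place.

Equivalent absorption area: A₁ = 40·0.08 + 40·0.10 + 21·0.02 + 97.5·0.02 + 13.5·0.34 = 14.160 m².
V = 120 m³. Target absorption A₂ = 0.161 × 120 / 0.64 = 30.188 sabins.
ΔA needed = 30.188 − 14.160 = 16.027 sabins.
Each m² of panel replacing the ceiling (wood plank ceiling) adds (0.70 − 0.10) = 0.60 sabins.
Panel area = 16.027 / 0.60 = 26.7 m².

26.7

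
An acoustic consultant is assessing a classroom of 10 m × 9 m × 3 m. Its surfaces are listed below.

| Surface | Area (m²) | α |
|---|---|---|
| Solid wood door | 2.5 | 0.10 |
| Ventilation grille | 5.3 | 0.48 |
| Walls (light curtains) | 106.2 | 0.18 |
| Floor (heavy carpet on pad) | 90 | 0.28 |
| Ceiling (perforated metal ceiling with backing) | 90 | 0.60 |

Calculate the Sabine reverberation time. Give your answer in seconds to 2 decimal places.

0.43 s

Summing Sᵢαᵢ: 0.250 + 2.544 + 19.116 + 25.200 + 54.000 → A = 101.110 sabins.
V = 10·9·3 = 270 m³.
Sabine: RT60 = 0.161 × 270 / 101.110 = 0.43 s.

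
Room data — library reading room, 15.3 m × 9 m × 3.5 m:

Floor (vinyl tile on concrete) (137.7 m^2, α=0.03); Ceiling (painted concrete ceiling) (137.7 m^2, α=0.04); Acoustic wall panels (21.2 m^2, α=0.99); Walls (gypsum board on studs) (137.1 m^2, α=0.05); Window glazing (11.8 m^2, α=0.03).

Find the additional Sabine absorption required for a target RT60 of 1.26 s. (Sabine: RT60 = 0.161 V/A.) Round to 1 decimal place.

Total absorption A₁ = 137.7·0.03 + 137.7·0.04 + 21.2·0.99 + 137.1·0.05 + 11.8·0.03
  = 4.131 + 5.508 + 20.988 + 6.855 + 0.354 = 37.836 m^2 sabins.
V = 481.95 m³. Required absorption A₂ = 0.161 × 481.95 / 1.26 = 61.583 sabins.
ΔA = A₂ − A₁ = 61.583 − 37.836 = 23.7 sabins.

23.7 sabins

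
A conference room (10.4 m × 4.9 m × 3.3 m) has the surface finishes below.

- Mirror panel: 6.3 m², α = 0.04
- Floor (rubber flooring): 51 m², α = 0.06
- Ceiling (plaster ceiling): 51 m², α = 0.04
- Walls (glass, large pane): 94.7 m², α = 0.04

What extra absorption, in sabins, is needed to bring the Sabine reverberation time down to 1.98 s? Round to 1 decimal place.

4.5 sabins

Equivalent absorption area: A₁ = 6.3·0.04 + 51·0.06 + 51·0.04 + 94.7·0.04 = 9.140 m².
For T = 1.98 s, need A₂ = 0.161·V/T = 0.161·168.168/1.98 = 13.674 sabins.
Shortfall: 13.674 − 9.140 = 4.5 sabins.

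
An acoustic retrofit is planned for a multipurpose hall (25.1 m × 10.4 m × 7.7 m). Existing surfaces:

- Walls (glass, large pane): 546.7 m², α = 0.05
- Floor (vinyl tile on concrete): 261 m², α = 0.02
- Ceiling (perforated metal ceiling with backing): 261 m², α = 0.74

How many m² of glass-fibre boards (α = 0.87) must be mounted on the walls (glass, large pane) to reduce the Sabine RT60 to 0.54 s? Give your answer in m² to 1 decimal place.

Equivalent absorption area: A₁ = 546.7*0.05 + 261*0.02 + 261*0.74 = 225.695 m².
V = 2010.008 m³. Target absorption A₂ = 0.161 × 2010.008 / 0.54 = 599.280 sabins.
ΔA needed = 599.280 − 225.695 = 373.585 sabins.
Each m² of panel replacing the walls (glass, large pane) adds (0.87 − 0.05) = 0.82 sabins.
Area = ΔA/Δα = 373.585/0.82 = 455.6 m².

455.6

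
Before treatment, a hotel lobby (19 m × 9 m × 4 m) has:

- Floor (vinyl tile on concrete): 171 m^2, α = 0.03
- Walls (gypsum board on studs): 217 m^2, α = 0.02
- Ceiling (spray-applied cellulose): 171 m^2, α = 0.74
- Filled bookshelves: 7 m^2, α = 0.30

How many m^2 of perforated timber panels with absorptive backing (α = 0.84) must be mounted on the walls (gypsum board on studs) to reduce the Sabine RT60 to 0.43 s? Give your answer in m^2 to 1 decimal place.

Total absorption A₁ = 171×0.03 + 217×0.02 + 171×0.74 + 7×0.30
  = 5.130 + 4.340 + 126.540 + 2.100 = 138.110 m^2 sabins.
V = 684 m³. Target absorption A₂ = 0.161 × 684 / 0.43 = 256.102 sabins.
ΔA needed = 256.102 − 138.110 = 117.992 sabins.
Net gain per m^2: Δα = 0.84 − 0.02 = 0.82.
Panel area = 117.992 / 0.82 = 143.9 m^2.

143.9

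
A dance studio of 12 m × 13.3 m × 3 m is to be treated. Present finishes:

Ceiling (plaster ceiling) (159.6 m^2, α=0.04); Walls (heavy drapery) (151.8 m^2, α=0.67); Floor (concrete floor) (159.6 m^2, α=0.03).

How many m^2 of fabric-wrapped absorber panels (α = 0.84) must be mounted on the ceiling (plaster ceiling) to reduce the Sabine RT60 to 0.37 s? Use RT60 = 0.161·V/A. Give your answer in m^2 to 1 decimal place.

119.3

Total absorption A₁ = 159.6×0.04 + 151.8×0.67 + 159.6×0.03
  = 6.384 + 101.706 + 4.788 = 112.878 m^2 sabins.
V = 478.8 m³. Target absorption A₂ = 0.161 × 478.8 / 0.37 = 208.343 sabins.
ΔA needed = 208.343 − 112.878 = 95.465 sabins.
Each m^2 of panel replacing the ceiling (plaster ceiling) adds (0.84 − 0.04) = 0.80 sabins.
Area = ΔA/Δα = 95.465/0.80 = 119.3 m^2.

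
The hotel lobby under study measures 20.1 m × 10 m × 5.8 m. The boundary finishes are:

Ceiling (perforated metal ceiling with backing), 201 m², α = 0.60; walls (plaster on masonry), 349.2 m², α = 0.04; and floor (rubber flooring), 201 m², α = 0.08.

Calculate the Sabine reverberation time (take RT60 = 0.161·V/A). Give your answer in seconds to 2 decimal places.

1.25 sec

Equivalent absorption area: A = 201*0.60 + 349.2*0.04 + 201*0.08 = 150.648 m².
Room volume: 1165.8 m³.
T = 0.161 V/A = 0.161·1165.8/150.648 = 1.25 s.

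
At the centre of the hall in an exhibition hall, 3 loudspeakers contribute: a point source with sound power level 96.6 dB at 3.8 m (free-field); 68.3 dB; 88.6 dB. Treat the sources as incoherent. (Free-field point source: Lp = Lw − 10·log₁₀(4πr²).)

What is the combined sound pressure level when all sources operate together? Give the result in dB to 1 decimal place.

88.8 dB

Source at 3.8 m: Lp = 96.6 − 10·log₁₀(4π·3.8²) = 96.6 − 10·log₁₀(181.458) = 74.0 dB.
Converting to relative power and adding: 10^(74.0/10) + 10^(68.3/10) + 10^(88.6/10) = 7.563e+08.
Back to dB: 10·log₁₀ Σ = 88.8 dB.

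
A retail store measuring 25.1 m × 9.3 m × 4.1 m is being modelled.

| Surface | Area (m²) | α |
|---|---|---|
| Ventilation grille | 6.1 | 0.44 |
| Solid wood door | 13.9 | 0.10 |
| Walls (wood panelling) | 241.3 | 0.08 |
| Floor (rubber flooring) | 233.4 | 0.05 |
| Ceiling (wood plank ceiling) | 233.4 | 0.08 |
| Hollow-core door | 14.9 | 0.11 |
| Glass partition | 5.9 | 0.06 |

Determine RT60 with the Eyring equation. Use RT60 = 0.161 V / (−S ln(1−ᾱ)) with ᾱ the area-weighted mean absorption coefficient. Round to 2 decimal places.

Total surface area S = 6.1 + 13.9 + 241.3 + 233.4 + 233.4 + 14.9 + 5.9 = 748.9 m².
Absorption A = 6.1×0.44 + 13.9×0.10 + 241.3×0.08 + 233.4×0.05 + 233.4×0.08 + 14.9×0.11 + 5.9×0.06 = 55.713 sabins.
Mean coefficient ᾱ = A/S = 0.0744.
Eyring denominator: −S ln(1−ᾱ) = 57.900.
V = 25.1 × 9.3 × 4.1 = 957.063 m³.
T = 0.161·V/[−S·ln(1−ᾱ)] = 0.161·957.063/57.900 = 2.66 s.

2.66 s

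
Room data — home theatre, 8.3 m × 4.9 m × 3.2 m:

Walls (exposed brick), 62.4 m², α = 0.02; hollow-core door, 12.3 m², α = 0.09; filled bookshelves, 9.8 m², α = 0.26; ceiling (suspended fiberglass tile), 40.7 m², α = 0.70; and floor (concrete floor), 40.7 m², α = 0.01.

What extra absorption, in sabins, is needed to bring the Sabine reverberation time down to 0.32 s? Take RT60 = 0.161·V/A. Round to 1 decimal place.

31.7 sabins

Summing Sᵢαᵢ: 1.248 + 1.107 + 2.548 + 28.490 + 0.407 → A₁ = 33.800 sabins.
For T = 0.32 s, need A₂ = 0.161·V/T = 0.161·130.144/0.32 = 65.479 sabins.
ΔA = A₂ − A₁ = 65.479 − 33.800 = 31.7 sabins.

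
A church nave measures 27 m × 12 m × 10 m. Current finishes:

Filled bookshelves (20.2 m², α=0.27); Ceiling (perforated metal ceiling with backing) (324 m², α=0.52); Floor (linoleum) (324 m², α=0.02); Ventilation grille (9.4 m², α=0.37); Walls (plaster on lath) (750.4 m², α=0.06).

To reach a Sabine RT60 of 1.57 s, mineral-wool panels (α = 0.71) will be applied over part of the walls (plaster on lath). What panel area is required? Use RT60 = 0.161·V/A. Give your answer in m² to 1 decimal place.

Total absorption A₁ = 20.2*0.27 + 324*0.52 + 324*0.02 + 9.4*0.37 + 750.4*0.06
  = 5.454 + 168.480 + 6.480 + 3.478 + 45.024 = 228.916 m² sabins.
Required A₂ = 0.161·3240/1.57 = 332.255 sabins.
ΔA needed = 332.255 − 228.916 = 103.339 sabins.
Each m² of panel replacing the walls (plaster on lath) adds (0.71 − 0.06) = 0.65 sabins.
Panel area = 103.339 / 0.65 = 159.0 m².

159.0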